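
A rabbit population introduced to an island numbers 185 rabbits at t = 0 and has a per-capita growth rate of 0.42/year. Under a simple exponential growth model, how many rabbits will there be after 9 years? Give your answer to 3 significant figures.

N(t) = N₀·e^(rt) = 185 × e^(0.42×9) = 185 × e^3.78.
e^3.78 ≈ 43.816, so N ≈ 185 × 43.816 = 8105.97.

8110 rabbits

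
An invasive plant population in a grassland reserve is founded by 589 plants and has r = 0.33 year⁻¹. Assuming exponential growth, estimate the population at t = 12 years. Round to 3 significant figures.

N(t) = N₀·e^(rt) = 589 × e^(0.33×12) = 589 × e^3.96.
e^3.96 ≈ 52.457, so N ≈ 589 × 52.457 = 30897.4.

30900 plants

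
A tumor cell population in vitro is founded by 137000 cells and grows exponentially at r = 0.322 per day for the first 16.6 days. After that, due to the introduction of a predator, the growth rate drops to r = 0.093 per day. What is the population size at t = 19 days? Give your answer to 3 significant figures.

Phase 1: N(16.6) = 137000·e^(0.322×16.6) = 137000·e^5.345 = 2.871517×10^7.
Phase 2 runs for 19 − 16.6 = 2.4 days at r = 0.093.
N(19) = 2.871517×10^7·e^(0.093×2.4) = 2.871517×10^7·e^0.2232 = 3.589599×10^7.

35900000 cells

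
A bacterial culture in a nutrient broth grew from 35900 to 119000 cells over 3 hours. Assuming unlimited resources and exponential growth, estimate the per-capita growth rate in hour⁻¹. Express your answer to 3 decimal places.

From N(t) = N₀·e^(rt): e^(r·3) = 119000/35900 = 3.3148.
r·3 = ln(3.3148) = 1.1984, so r = 1.1984/3 = 0.39946.

0.399 per hour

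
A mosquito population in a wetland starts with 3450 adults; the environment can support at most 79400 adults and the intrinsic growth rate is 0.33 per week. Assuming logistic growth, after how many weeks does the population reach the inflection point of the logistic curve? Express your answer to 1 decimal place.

Logistic growth is fastest at N = K/2 = 39700.
A = (K − N₀)/N₀ = 22.014. Set K/(1 + A·e^(−rt)) = K/2 → A·e^(−rt) = 1.
e^(−0.33t) = 1/22.014 = 0.0454246, so t = ln(22.014)/0.33 = 3.0917/0.33 = 9.3688.

9.4 weeks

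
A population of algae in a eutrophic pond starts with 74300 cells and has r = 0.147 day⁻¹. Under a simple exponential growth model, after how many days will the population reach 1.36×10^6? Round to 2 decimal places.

Set N₀·e^(rt) = 1.36×10^6: e^(0.147·t) = 1.36×10^6/74300 = 18.304.
0.147·t = ln(18.304) = 2.9071, so t = 2.9071/0.147 = 19.776.

19.78 days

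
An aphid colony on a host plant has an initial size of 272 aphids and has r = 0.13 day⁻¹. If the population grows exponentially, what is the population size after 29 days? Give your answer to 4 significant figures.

11800 aphids

N(t) = N₀·e^(rt) = 272 × e^(0.13×29) = 272 × e^3.77.
e^3.77 ≈ 43.38, so N ≈ 272 × 43.38 = 11799.4.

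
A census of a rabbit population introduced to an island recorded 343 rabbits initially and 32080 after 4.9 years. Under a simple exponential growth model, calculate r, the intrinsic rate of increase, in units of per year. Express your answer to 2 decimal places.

0.93 per year

From N(t) = N₀·e^(rt): e^(r·4.9) = 32080/343 = 93.528.
r·4.9 = ln(93.528) = 4.5383, so r = 4.5383/4.9 = 0.92618.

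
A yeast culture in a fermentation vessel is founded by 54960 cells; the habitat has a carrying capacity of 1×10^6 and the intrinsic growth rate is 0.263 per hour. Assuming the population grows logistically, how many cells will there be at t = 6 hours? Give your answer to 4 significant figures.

219800 cells

A = (K − N₀)/N₀ = (1×10^6 − 54960)/54960 = 17.195.
N(t) = K/(1 + A·e^(−rt)) = 1×10^6/(1 + 17.195×e^(−0.263×6)).
e^(−1.578) = 0.20639; denominator = 1 + 17.195×0.20639 = 4.5488.
N = 1×10^6/4.5488 = 219836.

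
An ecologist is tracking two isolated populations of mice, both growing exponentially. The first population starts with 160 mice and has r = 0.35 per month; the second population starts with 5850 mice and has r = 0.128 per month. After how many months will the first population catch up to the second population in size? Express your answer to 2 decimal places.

16.21 months

Set 160·e^(0.35t) = 5850·e^(0.128t).
e^((0.35 − 0.128)t) = 5850/160 → e^(0.222·t) = 36.562.
0.222·t = ln(36.562) = 3.599, so t = 3.599/0.222 = 16.212.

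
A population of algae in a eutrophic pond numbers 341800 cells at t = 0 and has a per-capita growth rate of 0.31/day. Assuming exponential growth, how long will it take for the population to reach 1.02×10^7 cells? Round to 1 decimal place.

11.0 days

Set N₀·e^(rt) = 1.02×10^7: e^(0.31·t) = 1.02×10^7/341800 = 29.842.
0.31·t = ln(29.842) = 3.3959, so t = 3.3959/0.31 = 10.955.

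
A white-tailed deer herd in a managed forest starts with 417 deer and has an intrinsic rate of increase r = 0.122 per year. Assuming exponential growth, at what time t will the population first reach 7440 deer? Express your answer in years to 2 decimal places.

23.62 years

Set N₀·e^(rt) = 7440: e^(0.122·t) = 7440/417 = 17.842.
0.122·t = ln(17.842) = 2.8815, so t = 2.8815/0.122 = 23.619.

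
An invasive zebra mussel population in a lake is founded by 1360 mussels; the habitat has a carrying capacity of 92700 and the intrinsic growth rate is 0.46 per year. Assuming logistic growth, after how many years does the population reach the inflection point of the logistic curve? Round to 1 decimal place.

Logistic growth is fastest at N = K/2 = 46350.
A = (K − N₀)/N₀ = 67.162. Set K/(1 + A·e^(−rt)) = K/2 → A·e^(−rt) = 1.
e^(−0.46t) = 1/67.162 = 0.0148894, so t = ln(67.162)/0.46 = 4.2071/0.46 = 9.1459.

9.1 years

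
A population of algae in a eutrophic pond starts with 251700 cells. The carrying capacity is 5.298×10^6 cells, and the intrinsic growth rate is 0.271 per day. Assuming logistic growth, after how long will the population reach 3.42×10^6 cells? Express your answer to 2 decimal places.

A = (K − N₀)/N₀ = (5.298×10^6 − 251700)/251700 = 20.049.
Solve 5.298×10^6/(1 + 20.049·e^(−0.271t)) = 3.42×10^6: 1 + 20.049·e^(−0.271t) = 1.5491, so e^(−0.271t) = 0.0273892.
−0.271·t = ln(0.0273892) = -3.5976, so t = 3.5976/0.271 = 13.275.

13.28 days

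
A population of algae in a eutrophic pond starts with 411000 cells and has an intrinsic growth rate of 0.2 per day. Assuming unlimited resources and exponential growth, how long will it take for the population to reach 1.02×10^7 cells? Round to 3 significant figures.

16.1 days

Set N₀·e^(rt) = 1.02×10^7: e^(0.2·t) = 1.02×10^7/411000 = 24.818.
0.2·t = ln(24.818) = 3.2115, so t = 3.2115/0.2 = 16.058.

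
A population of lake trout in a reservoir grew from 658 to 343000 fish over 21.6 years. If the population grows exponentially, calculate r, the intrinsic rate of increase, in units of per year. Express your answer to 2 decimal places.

0.29 per year

From N(t) = N₀·e^(rt): e^(r·21.6) = 343000/658 = 521.28.
r·21.6 = ln(521.28) = 6.2563, so r = 6.2563/21.6 = 0.28964.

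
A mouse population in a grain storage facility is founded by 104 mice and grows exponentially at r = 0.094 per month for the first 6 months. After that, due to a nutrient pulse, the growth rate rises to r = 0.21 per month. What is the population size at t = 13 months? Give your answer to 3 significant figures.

Phase 1: N(6) = 104·e^(0.094×6) = 104·e^0.564 = 182.8.
Phase 2 runs for 13 − 6 = 7 months at r = 0.21.
N(13) = 182.8·e^(0.21×7) = 182.8·e^1.47 = 795.039.

795 mice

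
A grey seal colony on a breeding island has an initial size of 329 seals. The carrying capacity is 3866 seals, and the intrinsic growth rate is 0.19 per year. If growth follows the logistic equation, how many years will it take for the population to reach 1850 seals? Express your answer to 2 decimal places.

12.05 years

A = (K − N₀)/N₀ = (3866 − 329)/329 = 10.751.
Solve 3866/(1 + 10.751·e^(−0.19t)) = 1850: 1 + 10.751·e^(−0.19t) = 2.0897, so e^(−0.19t) = 0.101363.
−0.19·t = ln(0.101363) = -2.289, so t = 2.289/0.19 = 12.048.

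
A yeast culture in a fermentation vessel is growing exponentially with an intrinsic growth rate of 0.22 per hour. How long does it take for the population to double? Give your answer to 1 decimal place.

3.2 hours

Doubling time t_d = ln(2)/r = 0.6931/0.22 = 3.1507.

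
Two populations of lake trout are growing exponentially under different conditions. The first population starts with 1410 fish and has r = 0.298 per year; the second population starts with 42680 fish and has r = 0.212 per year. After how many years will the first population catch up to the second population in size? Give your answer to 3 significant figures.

39.7 years

Set 1410·e^(0.298t) = 42680·e^(0.212t).
e^((0.298 − 0.212)t) = 42680/1410 → e^(0.086·t) = 30.27.
0.086·t = ln(30.27) = 3.4101, so t = 3.4101/0.086 = 39.653.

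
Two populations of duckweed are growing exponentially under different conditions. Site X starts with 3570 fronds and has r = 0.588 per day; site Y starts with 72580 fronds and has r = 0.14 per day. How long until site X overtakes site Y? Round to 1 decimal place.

6.7 days

Set 3570·e^(0.588t) = 72580·e^(0.14t).
e^((0.588 − 0.14)t) = 72580/3570 → e^(0.448·t) = 20.331.
0.448·t = ln(20.331) = 3.0121, so t = 3.0121/0.448 = 6.7235.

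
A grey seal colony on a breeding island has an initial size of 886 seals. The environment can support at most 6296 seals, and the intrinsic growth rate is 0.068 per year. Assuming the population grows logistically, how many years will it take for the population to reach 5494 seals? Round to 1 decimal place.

54.9 years

A = (K − N₀)/N₀ = (6296 − 886)/886 = 6.1061.
Solve 6296/(1 + 6.1061·e^(−0.068t)) = 5494: 1 + 6.1061·e^(−0.068t) = 1.146, so e^(−0.068t) = 0.0239068.
−0.068·t = ln(0.0239068) = -3.7336, so t = 3.7336/0.068 = 54.906.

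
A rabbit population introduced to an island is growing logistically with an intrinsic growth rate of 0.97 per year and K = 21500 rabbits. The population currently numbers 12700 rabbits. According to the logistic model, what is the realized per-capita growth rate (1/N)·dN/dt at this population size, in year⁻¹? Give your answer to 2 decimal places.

0.40 per year

(1/N)·dN/dt = r(1 − N/K) = 0.97 × (1 − 12700/21500).
= 0.97 × 0.4093 = 0.39702.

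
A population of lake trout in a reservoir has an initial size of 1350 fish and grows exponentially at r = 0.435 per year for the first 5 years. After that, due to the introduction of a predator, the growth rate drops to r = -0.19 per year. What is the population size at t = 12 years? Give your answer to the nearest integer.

Phase 1: N(5) = 1350·e^(0.435×5) = 1350·e^2.175 = 11882.9.
Phase 2 runs for 12 − 5 = 7 years at r = -0.19.
N(12) = 11882.9·e^(-0.19×7) = 11882.9·e^-1.33 = 3142.77.

3143 fish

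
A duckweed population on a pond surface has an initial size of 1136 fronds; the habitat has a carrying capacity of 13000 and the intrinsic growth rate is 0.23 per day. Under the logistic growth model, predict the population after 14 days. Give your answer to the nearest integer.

9173 fronds

A = (K − N₀)/N₀ = (13000 − 1136)/1136 = 10.444.
N(t) = K/(1 + A·e^(−rt)) = 13000/(1 + 10.444×e^(−0.23×14)).
e^(−3.22) = 0.039955; denominator = 1 + 10.444×0.039955 = 1.4173.
N = 13000/1.4173 = 9172.52.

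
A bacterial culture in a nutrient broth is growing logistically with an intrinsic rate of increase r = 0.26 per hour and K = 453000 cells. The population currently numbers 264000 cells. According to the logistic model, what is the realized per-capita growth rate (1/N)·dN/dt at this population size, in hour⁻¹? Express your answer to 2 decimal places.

(1/N)·dN/dt = r(1 − N/K) = 0.26 × (1 − 264000/453000).
= 0.26 × 0.41722 = 0.10848.

0.11 per hour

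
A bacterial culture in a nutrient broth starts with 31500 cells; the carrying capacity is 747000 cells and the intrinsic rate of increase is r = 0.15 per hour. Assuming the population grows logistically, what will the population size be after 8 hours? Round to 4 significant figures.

95260 cells

A = (K − N₀)/N₀ = (747000 − 31500)/31500 = 22.714.
N(t) = K/(1 + A·e^(−rt)) = 747000/(1 + 22.714×e^(−0.15×8)).
e^(−1.2) = 0.30119; denominator = 1 + 22.714×0.30119 = 7.8414.
N = 747000/7.8414 = 95263.5.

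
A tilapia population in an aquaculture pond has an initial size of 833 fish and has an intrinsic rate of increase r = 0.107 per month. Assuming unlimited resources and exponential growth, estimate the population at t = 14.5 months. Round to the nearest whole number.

3931 fish

N(t) = N₀·e^(rt) = 833 × e^(0.107×14.5) = 833 × e^1.551.
e^1.551 ≈ 4.7185, so N ≈ 833 × 4.7185 = 3930.55.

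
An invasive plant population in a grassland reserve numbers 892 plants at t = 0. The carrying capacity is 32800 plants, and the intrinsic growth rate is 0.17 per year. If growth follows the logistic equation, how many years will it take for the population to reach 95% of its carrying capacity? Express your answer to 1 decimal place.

38.4 years

A = (K − N₀)/N₀ = (32800 − 892)/892 = 35.771.
Solve 32800/(1 + 35.771·e^(−0.17t)) = 31160: 1 + 35.771·e^(−0.17t) = 1.0526, so e^(−0.17t) = 0.00147134.
−0.17·t = ln(0.00147134) = -6.5216, so t = 6.5216/0.17 = 38.362.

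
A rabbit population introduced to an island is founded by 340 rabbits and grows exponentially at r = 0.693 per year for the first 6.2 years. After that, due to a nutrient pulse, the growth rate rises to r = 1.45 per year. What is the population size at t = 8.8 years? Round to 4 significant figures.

Phase 1: N(6.2) = 340·e^(0.693×6.2) = 340·e^4.297 = 24972.9.
Phase 2 runs for 8.8 − 6.2 = 2.6 years at r = 1.45.
N(8.8) = 24972.9·e^(1.45×2.6) = 24972.9·e^3.77 = 1.083325×10^6.

1083000 rabbits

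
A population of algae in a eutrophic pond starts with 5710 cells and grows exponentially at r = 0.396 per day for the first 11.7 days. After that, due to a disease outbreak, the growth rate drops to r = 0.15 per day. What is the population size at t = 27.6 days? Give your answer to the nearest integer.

Phase 1: N(11.7) = 5710·e^(0.396×11.7) = 5710·e^4.633 = 587231.
Phase 2 runs for 27.6 − 11.7 = 15.9 days at r = 0.15.
N(27.6) = 587231·e^(0.15×15.9) = 587231·e^2.385 = 6.376783×10^6.

6376783 cells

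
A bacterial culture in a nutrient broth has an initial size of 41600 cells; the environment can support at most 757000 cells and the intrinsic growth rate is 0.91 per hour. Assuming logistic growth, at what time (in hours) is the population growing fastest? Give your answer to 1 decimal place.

Logistic growth is fastest at N = K/2 = 378500.
A = (K − N₀)/N₀ = 17.197. Set K/(1 + A·e^(−rt)) = K/2 → A·e^(−rt) = 1.
e^(−0.91t) = 1/17.197 = 0.0581493, so t = ln(17.197)/0.91 = 2.8447/0.91 = 3.1261.

3.1 hours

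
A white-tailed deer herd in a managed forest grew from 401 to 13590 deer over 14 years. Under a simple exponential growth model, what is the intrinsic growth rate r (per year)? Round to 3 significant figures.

0.252 per year

From N(t) = N₀·e^(rt): e^(r·14) = 13590/401 = 33.89.
r·14 = ln(33.89) = 3.5231, so r = 3.5231/14 = 0.25165.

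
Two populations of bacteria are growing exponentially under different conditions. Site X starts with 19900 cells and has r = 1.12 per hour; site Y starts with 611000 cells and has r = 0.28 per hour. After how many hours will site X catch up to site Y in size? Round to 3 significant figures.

4.08 hours

Set 19900·e^(1.12t) = 611000·e^(0.28t).
e^((1.12 − 0.28)t) = 611000/19900 → e^(0.84·t) = 30.704.
0.84·t = ln(30.704) = 3.4244, so t = 3.4244/0.84 = 4.0766.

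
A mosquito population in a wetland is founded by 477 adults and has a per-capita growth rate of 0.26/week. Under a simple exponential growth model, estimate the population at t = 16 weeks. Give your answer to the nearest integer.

30562 adults

N(t) = N₀·e^(rt) = 477 × e^(0.26×16) = 477 × e^4.16.
e^4.16 ≈ 64.072, so N ≈ 477 × 64.072 = 30562.1.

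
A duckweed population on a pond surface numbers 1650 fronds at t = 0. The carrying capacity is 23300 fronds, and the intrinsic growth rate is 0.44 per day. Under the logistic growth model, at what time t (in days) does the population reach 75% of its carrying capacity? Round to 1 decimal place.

8.3 days

A = (K − N₀)/N₀ = (23300 − 1650)/1650 = 13.121.
Solve 23300/(1 + 13.121·e^(−0.44t)) = 17475: 1 + 13.121·e^(−0.44t) = 1.3333, so e^(−0.44t) = 0.0254042.
−0.44·t = ln(0.0254042) = -3.6728, so t = 3.6728/0.44 = 8.3474.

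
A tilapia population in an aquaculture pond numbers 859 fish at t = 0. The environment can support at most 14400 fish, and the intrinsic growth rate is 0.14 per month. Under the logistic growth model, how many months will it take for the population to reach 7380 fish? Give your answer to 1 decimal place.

20.1 months

A = (K − N₀)/N₀ = (14400 − 859)/859 = 15.764.
Solve 14400/(1 + 15.764·e^(−0.14t)) = 7380: 1 + 15.764·e^(−0.14t) = 1.9512, so e^(−0.14t) = 0.0603425.
−0.14·t = ln(0.0603425) = -2.8077, so t = 2.8077/0.14 = 20.055.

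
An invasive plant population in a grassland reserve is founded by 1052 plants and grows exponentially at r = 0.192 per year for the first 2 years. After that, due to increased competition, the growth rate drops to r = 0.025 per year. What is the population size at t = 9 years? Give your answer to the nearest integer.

1840 plants

Phase 1: N(2) = 1052·e^(0.192×2) = 1052·e^0.384 = 1544.49.
Phase 2 runs for 9 − 2 = 7 years at r = 0.025.
N(9) = 1544.49·e^(0.025×7) = 1544.49·e^0.175 = 1839.87.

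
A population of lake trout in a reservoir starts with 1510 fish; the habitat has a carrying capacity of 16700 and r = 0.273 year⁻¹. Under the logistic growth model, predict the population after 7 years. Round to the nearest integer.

A = (K − N₀)/N₀ = (16700 − 1510)/1510 = 10.06.
N(t) = K/(1 + A·e^(−rt)) = 16700/(1 + 10.06×e^(−0.273×7)).
e^(−1.911) = 0.14793; denominator = 1 + 10.06×0.14793 = 2.4881.
N = 16700/2.4881 = 6711.84.

6712 fish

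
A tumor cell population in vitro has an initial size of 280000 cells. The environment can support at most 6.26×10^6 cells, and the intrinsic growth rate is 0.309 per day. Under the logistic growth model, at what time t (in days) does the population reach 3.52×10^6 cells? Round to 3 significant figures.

A = (K − N₀)/N₀ = (6.26×10^6 − 280000)/280000 = 21.357.
Solve 6.26×10^6/(1 + 21.357·e^(−0.309t)) = 3.52×10^6: 1 + 21.357·e^(−0.309t) = 1.7784, so e^(−0.309t) = 0.0364472.
−0.309·t = ln(0.0364472) = -3.3119, so t = 3.3119/0.309 = 10.718.

10.7 days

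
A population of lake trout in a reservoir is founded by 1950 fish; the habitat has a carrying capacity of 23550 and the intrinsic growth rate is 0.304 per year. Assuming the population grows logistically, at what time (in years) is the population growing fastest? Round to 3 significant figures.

7.91 years

Logistic growth is fastest at N = K/2 = 11775.
A = (K − N₀)/N₀ = 11.077. Set K/(1 + A·e^(−rt)) = K/2 → A·e^(−rt) = 1.
e^(−0.304t) = 1/11.077 = 0.0902778, so t = ln(11.077)/0.304 = 2.4049/0.304 = 7.9107.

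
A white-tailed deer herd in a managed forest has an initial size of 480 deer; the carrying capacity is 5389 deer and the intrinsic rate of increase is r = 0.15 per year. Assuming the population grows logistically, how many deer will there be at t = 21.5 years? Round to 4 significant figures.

A = (K − N₀)/N₀ = (5389 − 480)/480 = 10.227.
N(t) = K/(1 + A·e^(−rt)) = 5389/(1 + 10.227×e^(−0.15×21.5)).
e^(−3.225) = 0.039756; denominator = 1 + 10.227×0.039756 = 1.4066.
N = 5389/1.4066 = 3831.26.

3831 deer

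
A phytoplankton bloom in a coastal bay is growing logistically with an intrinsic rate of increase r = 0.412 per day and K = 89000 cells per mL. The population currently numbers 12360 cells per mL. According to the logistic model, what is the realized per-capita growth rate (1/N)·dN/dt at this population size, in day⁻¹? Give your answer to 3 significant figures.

(1/N)·dN/dt = r(1 − N/K) = 0.412 × (1 − 12360/89000).
= 0.412 × 0.86112 = 0.35478.

0.355 per day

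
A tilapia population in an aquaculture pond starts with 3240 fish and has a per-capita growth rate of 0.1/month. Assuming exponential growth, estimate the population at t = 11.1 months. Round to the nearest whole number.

9831 fish

N(t) = N₀·e^(rt) = 3240 × e^(0.1×11.1) = 3240 × e^1.11.
e^1.11 ≈ 3.0344, so N ≈ 3240 × 3.0344 = 9831.32.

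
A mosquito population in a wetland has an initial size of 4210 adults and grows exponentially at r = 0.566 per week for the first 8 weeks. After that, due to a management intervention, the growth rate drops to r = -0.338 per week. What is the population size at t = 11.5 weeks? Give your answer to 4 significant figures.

Phase 1: N(8) = 4210·e^(0.566×8) = 4210·e^4.528 = 389733.
Phase 2 runs for 11.5 − 8 = 3.5 weeks at r = -0.338.
N(11.5) = 389733·e^(-0.338×3.5) = 389733·e^-1.183 = 119398.

119400 adults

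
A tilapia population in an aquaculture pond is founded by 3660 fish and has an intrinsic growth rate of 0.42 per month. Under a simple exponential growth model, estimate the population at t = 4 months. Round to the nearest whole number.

19638 fish

N(t) = N₀·e^(rt) = 3660 × e^(0.42×4) = 3660 × e^1.68.
e^1.68 ≈ 5.3656, so N ≈ 3660 × 5.3656 = 19637.9.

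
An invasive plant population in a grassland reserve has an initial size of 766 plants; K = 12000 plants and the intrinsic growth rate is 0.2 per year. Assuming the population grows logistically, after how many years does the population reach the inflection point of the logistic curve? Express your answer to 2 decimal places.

Logistic growth is fastest at N = K/2 = 6000.
A = (K − N₀)/N₀ = 14.666. Set K/(1 + A·e^(−rt)) = K/2 → A·e^(−rt) = 1.
e^(−0.2t) = 1/14.666 = 0.0681859, so t = ln(14.666)/0.2 = 2.6855/0.2 = 13.428.

13.43 years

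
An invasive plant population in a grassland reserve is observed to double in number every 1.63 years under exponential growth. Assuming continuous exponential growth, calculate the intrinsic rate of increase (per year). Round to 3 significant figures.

0.425 per year

r = ln(2)/t_d = 0.6931/1.63 = 0.42524.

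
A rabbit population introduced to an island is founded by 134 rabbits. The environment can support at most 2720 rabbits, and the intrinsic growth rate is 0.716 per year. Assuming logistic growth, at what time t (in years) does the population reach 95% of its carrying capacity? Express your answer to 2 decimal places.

8.25 years

A = (K − N₀)/N₀ = (2720 − 134)/134 = 19.299.
Solve 2720/(1 + 19.299·e^(−0.716t)) = 2584: 1 + 19.299·e^(−0.716t) = 1.0526, so e^(−0.716t) = 0.00272724.
−0.716·t = ln(0.00272724) = -5.9045, so t = 5.9045/0.716 = 8.2465.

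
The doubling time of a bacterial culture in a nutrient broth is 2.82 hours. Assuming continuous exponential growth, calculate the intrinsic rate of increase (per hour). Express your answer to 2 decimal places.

0.25 per hour

r = ln(2)/t_d = 0.6931/2.82 = 0.2458.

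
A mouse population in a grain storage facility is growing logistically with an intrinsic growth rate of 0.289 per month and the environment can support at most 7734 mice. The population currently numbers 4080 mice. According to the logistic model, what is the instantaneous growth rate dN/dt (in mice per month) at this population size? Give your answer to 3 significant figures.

557 mice per month

dN/dt = rN(1 − N/K) = 0.289 × 4080 × (1 − 4080/7734).
1 − 4080/7734 = 0.47246; dN/dt = 0.289 × 4080 × 0.47246 = 557.09.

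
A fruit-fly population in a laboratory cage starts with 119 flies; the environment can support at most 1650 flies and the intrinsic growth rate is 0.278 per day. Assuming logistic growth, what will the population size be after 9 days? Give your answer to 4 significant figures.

803.3 flies

A = (K − N₀)/N₀ = (1650 − 119)/119 = 12.866.
N(t) = K/(1 + A·e^(−rt)) = 1650/(1 + 12.866×e^(−0.278×9)).
e^(−2.502) = 0.081921; denominator = 1 + 12.866×0.081921 = 2.054.
N = 1650/2.054 = 803.327.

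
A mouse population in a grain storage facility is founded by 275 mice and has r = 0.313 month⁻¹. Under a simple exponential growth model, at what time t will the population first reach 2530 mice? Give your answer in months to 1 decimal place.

Set N₀·e^(rt) = 2530: e^(0.313·t) = 2530/275 = 9.2.
0.313·t = ln(9.2) = 2.2192, so t = 2.2192/0.313 = 7.0901.

7.1 months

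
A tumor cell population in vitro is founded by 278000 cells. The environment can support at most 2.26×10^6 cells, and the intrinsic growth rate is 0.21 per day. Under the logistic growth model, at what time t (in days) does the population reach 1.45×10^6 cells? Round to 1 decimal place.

A = (K − N₀)/N₀ = (2.26×10^6 − 278000)/278000 = 7.1295.
Solve 2.26×10^6/(1 + 7.1295·e^(−0.21t)) = 1.45×10^6: 1 + 7.1295·e^(−0.21t) = 1.5586, so e^(−0.21t) = 0.0783535.
−0.21·t = ln(0.0783535) = -2.5465, so t = 2.5465/0.21 = 12.126.

12.1 days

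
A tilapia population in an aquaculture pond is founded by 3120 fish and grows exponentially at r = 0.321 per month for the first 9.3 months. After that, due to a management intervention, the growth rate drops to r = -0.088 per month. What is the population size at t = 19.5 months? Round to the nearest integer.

Phase 1: N(9.3) = 3120·e^(0.321×9.3) = 3120·e^2.985 = 61752.4.
Phase 2 runs for 19.5 − 9.3 = 10.2 months at r = -0.088.
N(19.5) = 61752.4·e^(-0.088×10.2) = 61752.4·e^-0.8976 = 25167.

25167 fish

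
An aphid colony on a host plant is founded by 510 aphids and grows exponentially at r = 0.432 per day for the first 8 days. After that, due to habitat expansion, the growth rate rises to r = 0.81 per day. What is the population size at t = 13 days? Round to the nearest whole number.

Phase 1: N(8) = 510·e^(0.432×8) = 510·e^3.456 = 16161.9.
Phase 2 runs for 13 − 8 = 5 days at r = 0.81.
N(13) = 16161.9·e^(0.81×5) = 16161.9·e^4.05 = 927651.

927651 aphids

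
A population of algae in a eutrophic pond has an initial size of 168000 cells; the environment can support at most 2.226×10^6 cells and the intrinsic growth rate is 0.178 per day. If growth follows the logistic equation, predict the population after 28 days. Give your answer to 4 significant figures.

A = (K − N₀)/N₀ = (2.226×10^6 − 168000)/168000 = 12.25.
N(t) = K/(1 + A·e^(−rt)) = 2.226×10^6/(1 + 12.25×e^(−0.178×28)).
e^(−4.984) = 0.0068466; denominator = 1 + 12.25×0.0068466 = 1.0839.
N = 2.226×10^6/1.0839 = 2.05375×10^6.

2054000 cells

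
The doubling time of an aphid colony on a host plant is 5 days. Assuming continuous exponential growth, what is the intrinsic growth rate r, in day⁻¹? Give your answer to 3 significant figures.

r = ln(2)/t_d = 0.6931/5 = 0.13863.

0.139 per day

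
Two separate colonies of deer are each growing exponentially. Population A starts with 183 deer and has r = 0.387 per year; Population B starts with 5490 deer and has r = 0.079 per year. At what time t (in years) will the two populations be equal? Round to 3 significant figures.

Set 183·e^(0.387t) = 5490·e^(0.079t).
e^((0.387 − 0.079)t) = 5490/183 → e^(0.308·t) = 30.
0.308·t = ln(30) = 3.4012, so t = 3.4012/0.308 = 11.043.

11.0 years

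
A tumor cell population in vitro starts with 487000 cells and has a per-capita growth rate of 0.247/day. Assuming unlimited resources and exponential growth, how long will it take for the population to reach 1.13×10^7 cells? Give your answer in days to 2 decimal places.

Set N₀·e^(rt) = 1.13×10^7: e^(0.247·t) = 1.13×10^7/487000 = 23.203.
0.247·t = ln(23.203) = 3.1443, so t = 3.1443/0.247 = 12.73.

12.73 days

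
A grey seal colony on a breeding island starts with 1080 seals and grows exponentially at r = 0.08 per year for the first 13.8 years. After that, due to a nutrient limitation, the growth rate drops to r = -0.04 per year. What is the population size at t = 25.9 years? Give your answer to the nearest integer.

Phase 1: N(13.8) = 1080·e^(0.08×13.8) = 1080·e^1.104 = 3257.5.
Phase 2 runs for 25.9 − 13.8 = 12.1 years at r = -0.04.
N(25.9) = 3257.5·e^(-0.04×12.1) = 3257.5·e^-0.484 = 2007.64.

2008 seals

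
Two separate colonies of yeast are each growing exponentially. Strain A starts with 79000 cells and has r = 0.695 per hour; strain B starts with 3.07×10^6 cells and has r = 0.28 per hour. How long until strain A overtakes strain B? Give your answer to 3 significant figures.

Set 79000·e^(0.695t) = 3.07×10^6·e^(0.28t).
e^((0.695 − 0.28)t) = 3.07×10^6/79000 → e^(0.415·t) = 38.861.
0.415·t = ln(38.861) = 3.66, so t = 3.66/0.415 = 8.8192.

8.82 hours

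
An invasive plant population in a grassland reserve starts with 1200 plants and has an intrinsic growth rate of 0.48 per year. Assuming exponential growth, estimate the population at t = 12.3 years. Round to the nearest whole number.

439801 plants

N(t) = N₀·e^(rt) = 1200 × e^(0.48×12.3) = 1200 × e^5.904.
e^5.904 ≈ 366.5, so N ≈ 1200 × 366.5 = 439801.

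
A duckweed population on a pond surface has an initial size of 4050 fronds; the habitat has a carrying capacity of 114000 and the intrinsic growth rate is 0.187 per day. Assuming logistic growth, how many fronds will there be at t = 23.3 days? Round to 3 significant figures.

84600 fronds

A = (K − N₀)/N₀ = (114000 − 4050)/4050 = 27.148.
N(t) = K/(1 + A·e^(−rt)) = 114000/(1 + 27.148×e^(−0.187×23.3)).
e^(−4.357) = 0.012815; denominator = 1 + 27.148×0.012815 = 1.3479.
N = 114000/1.3479 = 84574.9.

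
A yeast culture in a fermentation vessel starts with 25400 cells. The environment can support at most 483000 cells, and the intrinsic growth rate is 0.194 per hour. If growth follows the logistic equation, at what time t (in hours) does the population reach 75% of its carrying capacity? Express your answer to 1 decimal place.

20.6 hours

A = (K − N₀)/N₀ = (483000 − 25400)/25400 = 18.016.
Solve 483000/(1 + 18.016·e^(−0.194t)) = 362250: 1 + 18.016·e^(−0.194t) = 1.3333, so e^(−0.194t) = 0.0185023.
−0.194·t = ln(0.0185023) = -3.9899, so t = 3.9899/0.194 = 20.566.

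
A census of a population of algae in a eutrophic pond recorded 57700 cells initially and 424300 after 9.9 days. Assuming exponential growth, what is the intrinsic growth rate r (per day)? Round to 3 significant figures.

0.202 per day

From N(t) = N₀·e^(rt): e^(r·9.9) = 424300/57700 = 7.3536.
r·9.9 = ln(7.3536) = 1.9952, so r = 1.9952/9.9 = 0.20153.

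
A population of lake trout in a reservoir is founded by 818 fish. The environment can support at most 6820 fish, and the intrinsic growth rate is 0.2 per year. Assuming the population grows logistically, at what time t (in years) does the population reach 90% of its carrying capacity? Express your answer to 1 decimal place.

A = (K − N₀)/N₀ = (6820 − 818)/818 = 7.3374.
Solve 6820/(1 + 7.3374·e^(−0.2t)) = 6138: 1 + 7.3374·e^(−0.2t) = 1.1111, so e^(−0.2t) = 0.0151431.
−0.2·t = ln(0.0151431) = -4.1902, so t = 4.1902/0.2 = 20.951.

21.0 years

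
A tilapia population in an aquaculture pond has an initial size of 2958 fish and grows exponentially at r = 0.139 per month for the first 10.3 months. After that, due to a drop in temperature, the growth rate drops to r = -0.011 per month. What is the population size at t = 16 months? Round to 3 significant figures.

Phase 1: N(10.3) = 2958·e^(0.139×10.3) = 2958·e^1.432 = 12381.6.
Phase 2 runs for 16 − 10.3 = 5.7 months at r = -0.011.
N(16) = 12381.6·e^(-0.011×5.7) = 12381.6·e^-0.0627 = 11629.1.

11600 fish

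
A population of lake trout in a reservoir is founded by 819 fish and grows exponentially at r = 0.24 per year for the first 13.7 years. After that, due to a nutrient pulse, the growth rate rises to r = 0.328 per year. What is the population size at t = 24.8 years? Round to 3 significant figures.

836000 fish

Phase 1: N(13.7) = 819·e^(0.24×13.7) = 819·e^3.288 = 21940.4.
Phase 2 runs for 24.8 − 13.7 = 11.1 years at r = 0.328.
N(24.8) = 21940.4·e^(0.328×11.1) = 21940.4·e^3.641 = 836418.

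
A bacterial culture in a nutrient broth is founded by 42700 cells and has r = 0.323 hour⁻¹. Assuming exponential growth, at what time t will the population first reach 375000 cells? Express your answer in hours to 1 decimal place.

Set N₀·e^(rt) = 375000: e^(0.323·t) = 375000/42700 = 8.7822.
0.323·t = ln(8.7822) = 2.1727, so t = 2.1727/0.323 = 6.7267.

6.7 hours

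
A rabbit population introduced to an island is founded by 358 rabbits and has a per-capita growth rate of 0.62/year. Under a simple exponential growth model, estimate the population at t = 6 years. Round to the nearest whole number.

14773 rabbits

N(t) = N₀·e^(rt) = 358 × e^(0.62×6) = 358 × e^3.72.
e^3.72 ≈ 41.264, so N ≈ 358 × 41.264 = 14772.7.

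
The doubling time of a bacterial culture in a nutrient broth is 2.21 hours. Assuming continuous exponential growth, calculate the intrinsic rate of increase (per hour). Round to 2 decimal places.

0.31 per hour

r = ln(2)/t_d = 0.6931/2.21 = 0.31364.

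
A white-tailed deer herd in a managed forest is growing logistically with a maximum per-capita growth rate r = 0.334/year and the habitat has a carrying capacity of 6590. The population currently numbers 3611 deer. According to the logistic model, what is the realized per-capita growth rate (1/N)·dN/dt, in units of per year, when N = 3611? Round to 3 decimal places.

(1/N)·dN/dt = r(1 − N/K) = 0.334 × (1 − 3611/6590).
= 0.334 × 0.45205 = 0.15098.

0.151 per year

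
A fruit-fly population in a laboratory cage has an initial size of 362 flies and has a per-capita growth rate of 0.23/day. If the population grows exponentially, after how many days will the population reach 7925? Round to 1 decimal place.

Set N₀·e^(rt) = 7925: e^(0.23·t) = 7925/362 = 21.892.
0.23·t = ln(21.892) = 3.0861, so t = 3.0861/0.23 = 13.418.

13.4 days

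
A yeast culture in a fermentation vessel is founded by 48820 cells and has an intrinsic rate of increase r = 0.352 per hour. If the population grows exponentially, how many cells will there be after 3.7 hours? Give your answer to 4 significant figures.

N(t) = N₀·e^(rt) = 48820 × e^(0.352×3.7) = 48820 × e^1.302.
e^1.302 ≈ 3.6781, so N ≈ 48820 × 3.6781 = 179566.

179600 cells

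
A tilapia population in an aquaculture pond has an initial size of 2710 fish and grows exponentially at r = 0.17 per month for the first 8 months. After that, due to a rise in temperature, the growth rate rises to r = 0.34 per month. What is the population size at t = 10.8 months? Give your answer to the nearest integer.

Phase 1: N(8) = 2710·e^(0.17×8) = 2710·e^1.36 = 10558.7.
Phase 2 runs for 10.8 − 8 = 2.8 months at r = 0.34.
N(10.8) = 10558.7·e^(0.34×2.8) = 10558.7·e^0.952 = 27356.3.

27356 fish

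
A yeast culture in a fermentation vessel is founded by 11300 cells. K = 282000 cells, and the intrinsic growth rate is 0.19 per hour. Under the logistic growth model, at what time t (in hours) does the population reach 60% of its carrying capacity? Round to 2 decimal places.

18.85 hours

A = (K − N₀)/N₀ = (282000 − 11300)/11300 = 23.956.
Solve 282000/(1 + 23.956·e^(−0.19t)) = 169200: 1 + 23.956·e^(−0.19t) = 1.6667, so e^(−0.19t) = 0.0278291.
−0.19·t = ln(0.0278291) = -3.5817, so t = 3.5817/0.19 = 18.851.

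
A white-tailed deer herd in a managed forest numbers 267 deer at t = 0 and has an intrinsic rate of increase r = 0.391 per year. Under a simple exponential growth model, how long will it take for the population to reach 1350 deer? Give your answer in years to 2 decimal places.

4.14 years

Set N₀·e^(rt) = 1350: e^(0.391·t) = 1350/267 = 5.0562.
0.391·t = ln(5.0562) = 1.6206, so t = 1.6206/0.391 = 4.1448.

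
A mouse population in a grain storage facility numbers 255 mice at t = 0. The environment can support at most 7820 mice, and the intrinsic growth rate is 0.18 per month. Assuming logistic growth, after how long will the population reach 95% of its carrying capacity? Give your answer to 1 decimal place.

35.2 months

A = (K − N₀)/N₀ = (7820 − 255)/255 = 29.667.
Solve 7820/(1 + 29.667·e^(−0.18t)) = 7429: 1 + 29.667·e^(−0.18t) = 1.0526, so e^(−0.18t) = 0.0017741.
−0.18·t = ln(0.0017741) = -6.3345, so t = 6.3345/0.18 = 35.191.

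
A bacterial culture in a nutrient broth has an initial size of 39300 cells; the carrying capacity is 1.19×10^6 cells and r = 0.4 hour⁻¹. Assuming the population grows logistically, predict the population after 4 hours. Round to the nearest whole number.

172177 cells

A = (K − N₀)/N₀ = (1.19×10^6 − 39300)/39300 = 29.28.
N(t) = K/(1 + A·e^(−rt)) = 1.19×10^6/(1 + 29.28×e^(−0.4×4)).
e^(−1.6) = 0.2019; denominator = 1 + 29.28×0.2019 = 6.9115.
N = 1.19×10^6/6.9115 = 172177.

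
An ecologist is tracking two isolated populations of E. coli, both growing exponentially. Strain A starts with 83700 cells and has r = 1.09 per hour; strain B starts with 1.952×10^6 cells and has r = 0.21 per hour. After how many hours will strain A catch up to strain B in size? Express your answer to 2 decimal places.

3.58 hours

Set 83700·e^(1.09t) = 1.952×10^6·e^(0.21t).
e^((1.09 − 0.21)t) = 1.952×10^6/83700 → e^(0.88·t) = 23.321.
0.88·t = ln(23.321) = 3.1494, so t = 3.1494/0.88 = 3.5788.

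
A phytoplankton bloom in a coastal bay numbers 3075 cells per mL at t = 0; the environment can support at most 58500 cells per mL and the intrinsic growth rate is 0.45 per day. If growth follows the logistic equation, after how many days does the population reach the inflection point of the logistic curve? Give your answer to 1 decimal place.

Logistic growth is fastest at N = K/2 = 29250.
A = (K − N₀)/N₀ = 18.024. Set K/(1 + A·e^(−rt)) = K/2 → A·e^(−rt) = 1.
e^(−0.45t) = 1/18.024 = 0.0554804, so t = ln(18.024)/0.45 = 2.8917/0.45 = 6.4261.

6.4 days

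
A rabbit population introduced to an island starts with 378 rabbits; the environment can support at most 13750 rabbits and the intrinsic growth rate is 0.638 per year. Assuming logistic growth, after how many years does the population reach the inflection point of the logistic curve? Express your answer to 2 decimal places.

Logistic growth is fastest at N = K/2 = 6875.
A = (K − N₀)/N₀ = 35.376. Set K/(1 + A·e^(−rt)) = K/2 → A·e^(−rt) = 1.
e^(−0.638t) = 1/35.376 = 0.028268, so t = ln(35.376)/0.638 = 3.566/0.638 = 5.5894.

5.59 years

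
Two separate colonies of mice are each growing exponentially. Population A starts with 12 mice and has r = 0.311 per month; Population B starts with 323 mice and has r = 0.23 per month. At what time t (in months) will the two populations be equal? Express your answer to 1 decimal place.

40.7 months

Set 12·e^(0.311t) = 323·e^(0.23t).
e^((0.311 − 0.23)t) = 323/12 → e^(0.081·t) = 26.917.
0.081·t = ln(26.917) = 3.2927, so t = 3.2927/0.081 = 40.651.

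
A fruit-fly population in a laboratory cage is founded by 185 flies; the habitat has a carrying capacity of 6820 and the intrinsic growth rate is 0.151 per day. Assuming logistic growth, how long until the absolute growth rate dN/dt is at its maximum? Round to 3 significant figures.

Logistic growth is fastest at N = K/2 = 3410.
A = (K − N₀)/N₀ = 35.865. Set K/(1 + A·e^(−rt)) = K/2 → A·e^(−rt) = 1.
e^(−0.151t) = 1/35.865 = 0.0278824, so t = ln(35.865)/0.151 = 3.5798/0.151 = 23.707.

23.7 days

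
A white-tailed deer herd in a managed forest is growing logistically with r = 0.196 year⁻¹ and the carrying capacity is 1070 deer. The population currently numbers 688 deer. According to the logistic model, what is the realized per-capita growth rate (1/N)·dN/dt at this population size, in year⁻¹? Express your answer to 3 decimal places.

(1/N)·dN/dt = r(1 − N/K) = 0.196 × (1 − 688/1070).
= 0.196 × 0.35701 = 0.069974.

0.070 per year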